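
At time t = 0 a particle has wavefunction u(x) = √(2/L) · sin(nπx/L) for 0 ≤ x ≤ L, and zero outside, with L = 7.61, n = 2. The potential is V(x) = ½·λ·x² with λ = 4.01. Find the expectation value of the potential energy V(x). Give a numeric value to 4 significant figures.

⟨V⟩ = ∫ V(x)·|u|² dx.
With sin²θ = (1 − cos2θ)/2 on 0 ≤ x ≤ L: ∫sin²(nπx/L) dx = L/2, ∫x·sin²(nπx/L) dx = L²/4, ∫x²·sin²(nπx/L) dx = L³·(1/6 − 1/(4n²π²)); higher powers xᵏ the same way, integrating xᵏ·cos(2nπx/L) by parts.
⟨V⟩ = 37.234.

37.23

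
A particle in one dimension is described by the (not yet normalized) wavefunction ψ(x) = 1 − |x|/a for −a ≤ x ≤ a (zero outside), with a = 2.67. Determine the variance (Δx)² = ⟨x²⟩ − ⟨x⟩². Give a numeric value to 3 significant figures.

0.713

Compute ⟨x⟩ and ⟨x²⟩ separately, then (Δx)² = ⟨x²⟩ − ⟨x⟩².
ψ is even, so ∫ over [−a, a] = 2∫₀ᵃ with ψ = 1 − x/a there: ∫₀ᵃ (1 − x/a)² dx = a/3, ∫₀ᵃ x²(1 − x/a)² dx = a³/30, ∫₀ᵃ x⁴(1 − x/a)² dx = a⁵/105.
Normalization: ∫|ψ|² dx = 1.7800.
⟨x⟩ = 0.0000 and ⟨x²⟩ = 0.71289.
(Δx)² = 0.71289 − (0.0000)² = 0.71289.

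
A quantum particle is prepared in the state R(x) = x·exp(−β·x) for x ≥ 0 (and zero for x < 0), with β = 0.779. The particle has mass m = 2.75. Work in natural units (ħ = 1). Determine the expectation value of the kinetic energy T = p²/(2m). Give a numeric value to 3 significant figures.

0.110

T = −(ħ²/2m) d²/dx², so ⟨T⟩ = −(ħ²/2m) ∫ R*·R'' dx / ∫|R|² dx; with m = 2.75.
Differentiate x·exp(−β·x) with the product rule; every integrand then reduces to terms xʲ·e^(−2βx) on [0, ∞), with ∫₀^∞ xʲ·e^(−2βx) dx = j!/(2β)^(j+1).
State is unnormalized: ∫|R|² dx = 0.52884, and ∫R*·(−ħ²/2m · R'') dx = 0.058350, so ⟨T⟩ = 0.058350 / 0.52884.
⟨T⟩ = 0.11033.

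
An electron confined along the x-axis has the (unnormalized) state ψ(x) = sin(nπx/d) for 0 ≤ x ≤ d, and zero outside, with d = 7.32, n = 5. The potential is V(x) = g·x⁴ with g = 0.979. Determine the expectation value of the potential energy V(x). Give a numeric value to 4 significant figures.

⟨V⟩ = ∫ V(x)·|ψ|² dx / ∫|ψ|² dx.
With sin²θ = (1 − cos2θ)/2 on 0 ≤ x ≤ d: ∫sin²(nπx/d) dx = d/2, ∫x·sin²(nπx/d) dx = d²/4, ∫x²·sin²(nπx/d) dx = d³·(1/6 − 1/(4n²π²)); higher powers xᵏ the same way, integrating xᵏ·cos(2nπx/d) by parts.
State is unnormalized: ∫|ψ|² dx = 3.6600, and ∫ψ*·V(x)·ψ dx = 2016.1, so ⟨V⟩ = 2016.1 / 3.6600.
⟨V⟩ = 550.83.

550.8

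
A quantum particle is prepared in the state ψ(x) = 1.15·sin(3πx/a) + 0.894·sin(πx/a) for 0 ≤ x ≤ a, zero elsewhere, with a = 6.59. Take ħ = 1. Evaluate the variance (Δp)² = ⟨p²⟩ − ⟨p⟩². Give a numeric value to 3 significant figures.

1.36

Compute ⟨p⟩ and ⟨p²⟩ separately; (Δp)² = ⟨p²⟩ − ⟨p⟩².
d²/dx² sin(jπx/a) = −(jπ/a)²·sin(jπx/a); on 0 ≤ x ≤ a, ∫sin²(jπx/a) dx = a/2 and ∫sin(jπx/a)·sin(lπx/a) dx = 0 for j ≠ l, so only diagonal terms survive in ∫|ψ|² and ∫ψ·ψ″; ∫ψ·ψ′ dx = [ψ²/2] between the walls = 0.
Normalization: ∫|ψ|² dx = 6.9911.
⟨p⟩ = 0.0000 and ⟨p²⟩ = 1.3605.
(Δp)² = 1.3605 − (0.0000)² = 1.3605.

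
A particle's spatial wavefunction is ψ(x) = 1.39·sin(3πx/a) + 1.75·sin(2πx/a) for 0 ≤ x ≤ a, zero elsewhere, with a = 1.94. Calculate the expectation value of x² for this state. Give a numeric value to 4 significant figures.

⟨x²⟩ = ∫ x²·|ψ|² dx / ∫|ψ|² dx (integrals over the domain).
On 0 ≤ x ≤ a (j ≠ l): ∫sin²(jπx/a) dx = a/2, ∫sin(jπx/a)·sin(lπx/a) dx = 0; diagonal moments ∫x·sin²(jπx/a) dx = a²/4, ∫x²·sin²(jπx/a) dx = a³·(1/6 − 1/(4j²π²)); cross terms ∫x·sin(jπx/a)·sin(lπx/a) dx = 0 for j + l even and −4jla²/(π²(j² − l²)²) for j + l odd, ∫x²·sin(jπx/a)·sin(lπx/a) dx = (−1)^(j+l)·4jla³/(π²(j² − l²)²); higher powers the same way via product-to-sum and parts.
State is unnormalized: ∫|ψ|² dx = 4.8448, and ∫ψ*·x²·ψ dx = 2.4415, so ⟨x²⟩ = 2.4415 / 4.8448.
⟨x²⟩ = 0.50395.

0.5040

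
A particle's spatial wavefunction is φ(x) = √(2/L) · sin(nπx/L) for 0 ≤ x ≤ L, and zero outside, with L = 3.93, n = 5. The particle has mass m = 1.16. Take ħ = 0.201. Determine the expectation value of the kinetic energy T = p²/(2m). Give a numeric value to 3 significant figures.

0.278

T = −(ħ²/2m) d²/dx², so ⟨T⟩ = −(ħ²/2m) ∫ φ*·φ'' dx; with m = 1.16.
d/dx sin(nπx/L) = (nπ/L)·cos(nπx/L) and d²/dx² sin(nπx/L) = −(nπ/L)²·sin(nπx/L); on 0 ≤ x ≤ L, ∫sin²(nπx/L) dx = L/2 and ∫sin(nπx/L)·cos(nπx/L) dx = 0.
⟨T⟩ = 0.27820.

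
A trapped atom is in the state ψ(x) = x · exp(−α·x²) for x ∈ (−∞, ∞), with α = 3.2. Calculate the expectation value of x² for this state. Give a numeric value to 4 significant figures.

⟨x²⟩ = ∫ x²·|ψ|² dx / ∫|ψ|² dx (integrals over the domain).
Expand each integrand as polynomial × e^(−2αx²) and use ∫x^(2j)·e^(−2αx²) dx = (2j−1)!!/(4α)^j · √(π/(2α)), odd powers → 0; here √(π/(2α)) = 0.70062.
State is unnormalized: ∫|ψ|² dx = 0.054736, and ∫ψ*·x²·ψ dx = 0.012829, so ⟨x²⟩ = 0.012829 / 0.054736.
⟨x²⟩ = 0.23438.

0.2344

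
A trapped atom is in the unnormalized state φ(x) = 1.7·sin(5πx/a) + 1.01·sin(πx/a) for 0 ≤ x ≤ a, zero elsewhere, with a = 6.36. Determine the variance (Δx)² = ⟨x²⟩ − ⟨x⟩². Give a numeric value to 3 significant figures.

Compute ⟨x⟩ and ⟨x²⟩ separately, then (Δx)² = ⟨x²⟩ − ⟨x⟩².
On 0 ≤ x ≤ a (j ≠ l): ∫sin²(jπx/a) dx = a/2, ∫sin(jπx/a)·sin(lπx/a) dx = 0; diagonal moments ∫x·sin²(jπx/a) dx = a²/4, ∫x²·sin²(jπx/a) dx = a³·(1/6 − 1/(4j²π²)); cross terms ∫x·sin(jπx/a)·sin(lπx/a) dx = 0 for j + l even and −4jla²/(π²(j² − l²)²) for j + l odd, ∫x²·sin(jπx/a)·sin(lπx/a) dx = (−1)^(j+l)·4jla³/(π²(j² − l²)²); higher powers the same way via product-to-sum and parts.
Normalization: ∫|φ|² dx = 12.434.
⟨x⟩ = 3.1800 and ⟨x²⟩ = 13.138.
(Δx)² = 13.138 − (3.1800)² = 3.0256.

3.03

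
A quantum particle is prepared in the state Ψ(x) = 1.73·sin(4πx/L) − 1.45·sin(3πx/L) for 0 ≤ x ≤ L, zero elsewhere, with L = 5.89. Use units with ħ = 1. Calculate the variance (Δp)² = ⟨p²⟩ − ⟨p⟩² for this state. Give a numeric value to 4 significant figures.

Compute ⟨p⟩ and ⟨p²⟩ separately; (Δp)² = ⟨p²⟩ − ⟨p⟩².
d²/dx² sin(jπx/L) = −(jπ/L)²·sin(jπx/L); on 0 ≤ x ≤ L, ∫sin²(jπx/L) dx = L/2 and ∫sin(jπx/L)·sin(lπx/L) dx = 0 for j ≠ l, so only diagonal terms survive in ∫|Ψ|² and ∫Ψ·Ψ″; ∫Ψ·Ψ′ dx = [Ψ²/2] between the walls = 0.
Normalization: ∫|Ψ|² dx = 15.006.
⟨p⟩ = 0.0000 and ⟨p²⟩ = 3.7301.
(Δp)² = 3.7301 − (0.0000)² = 3.7301.

3.730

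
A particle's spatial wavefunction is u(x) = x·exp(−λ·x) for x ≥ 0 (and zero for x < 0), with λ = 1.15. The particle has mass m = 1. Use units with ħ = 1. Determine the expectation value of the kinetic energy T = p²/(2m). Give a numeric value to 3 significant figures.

0.661

T = −(ħ²/2m) d²/dx², so ⟨T⟩ = −(ħ²/2m) ∫ u*·u'' dx / ∫|u|² dx; with m = 1.
Differentiate x·exp(−λ·x) with the product rule; every integrand then reduces to terms xʲ·e^(−2λx) on [0, ∞), with ∫₀^∞ xʲ·e^(−2λx) dx = j!/(2λ)^(j+1).
State is unnormalized: ∫|u|² dx = 0.16438, and ∫u*·(−ħ²/2m · u'') dx = 0.10870, so ⟨T⟩ = 0.10870 / 0.16438.
⟨T⟩ = 0.66125.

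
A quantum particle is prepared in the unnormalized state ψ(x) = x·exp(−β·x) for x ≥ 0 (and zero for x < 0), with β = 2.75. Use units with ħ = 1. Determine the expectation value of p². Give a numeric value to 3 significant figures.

p² ψ = −ħ² d²ψ/dx²; ⟨p²⟩ = −ħ² ∫ ψ*·ψ'' dx / ∫|ψ|² dx.
Differentiate x·exp(−β·x) with the product rule; every integrand then reduces to terms xʲ·e^(−2βx) on [0, ∞), with ∫₀^∞ xʲ·e^(−2βx) dx = j!/(2β)^(j+1).
State is unnormalized: ∫|ψ|² dx = 0.012021, and ∫ψ*·(−ħ² ψ'') dx = 0.090909, so ⟨p²⟩ = 0.090909 / 0.012021.
⟨p²⟩ = 7.5625.

7.56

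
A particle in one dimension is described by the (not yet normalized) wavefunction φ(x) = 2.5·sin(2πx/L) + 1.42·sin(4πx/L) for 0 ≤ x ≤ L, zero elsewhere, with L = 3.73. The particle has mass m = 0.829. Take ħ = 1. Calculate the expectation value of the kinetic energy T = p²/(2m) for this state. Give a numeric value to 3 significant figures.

T = −(ħ²/2m) d²/dx², so ⟨T⟩ = −(ħ²/2m) ∫ φ*·φ'' dx / ∫|φ|² dx; with m = 0.829.
d²/dx² sin(jπx/L) = −(jπ/L)²·sin(jπx/L); on 0 ≤ x ≤ L, ∫sin²(jπx/L) dx = L/2 and ∫sin(jπx/L)·sin(lπx/L) dx = 0 for j ≠ l, so only diagonal terms survive in ∫|φ|² and ∫φ·φ″; ∫φ·φ′ dx = [φ²/2] between the walls = 0.
State is unnormalized: ∫|φ|² dx = 15.417, and ∫φ*·(−ħ²/2m · φ'') dx = 45.693, so ⟨T⟩ = 45.693 / 15.417.
⟨T⟩ = 2.9638.

2.96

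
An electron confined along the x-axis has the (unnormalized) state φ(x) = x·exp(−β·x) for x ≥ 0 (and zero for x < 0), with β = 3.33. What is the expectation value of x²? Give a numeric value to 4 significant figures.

0.2705

⟨x²⟩ = ∫ x²·|φ|² dx / ∫|φ|² dx (integrals over the domain).
Every integrand reduces to terms xʲ·e^(−2βx) on [0, ∞); use ∫₀^∞ xʲ·e^(−2βx) dx = j!/(2β)^(j+1).
State is unnormalized: ∫|φ|² dx = 0.0067703, and ∫φ*·x²·φ dx = 0.0018316, so ⟨x²⟩ = 0.0018316 / 0.0067703.
⟨x²⟩ = 0.27054.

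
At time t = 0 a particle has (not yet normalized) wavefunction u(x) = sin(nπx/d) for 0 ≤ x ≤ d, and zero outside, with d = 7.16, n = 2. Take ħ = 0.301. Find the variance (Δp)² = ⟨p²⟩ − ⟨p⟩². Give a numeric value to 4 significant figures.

Compute ⟨p⟩ and ⟨p²⟩ separately; (Δp)² = ⟨p²⟩ − ⟨p⟩².
d/dx sin(nπx/d) = (nπ/d)·cos(nπx/d) and d²/dx² sin(nπx/d) = −(nπ/d)²·sin(nπx/d); on 0 ≤ x ≤ d, ∫sin²(nπx/d) dx = d/2 and ∫sin(nπx/d)·cos(nπx/d) dx = 0.
Normalization: ∫|u|² dx = 3.5800.
⟨p⟩ = 0.0000 and ⟨p²⟩ = 0.069770.
(Δp)² = 0.069770 − (0.0000)² = 0.069770.

0.06977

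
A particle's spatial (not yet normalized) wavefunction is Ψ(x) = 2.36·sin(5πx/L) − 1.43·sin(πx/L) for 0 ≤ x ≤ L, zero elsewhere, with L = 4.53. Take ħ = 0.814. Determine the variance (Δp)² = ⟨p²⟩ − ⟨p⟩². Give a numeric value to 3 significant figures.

5.91

Compute ⟨p⟩ and ⟨p²⟩ separately; (Δp)² = ⟨p²⟩ − ⟨p⟩².
d²/dx² sin(jπx/L) = −(jπ/L)²·sin(jπx/L); on 0 ≤ x ≤ L, ∫sin²(jπx/L) dx = L/2 and ∫sin(jπx/L)·sin(lπx/L) dx = 0 for j ≠ l, so only diagonal terms survive in ∫|Ψ|² and ∫Ψ·Ψ″; ∫Ψ·Ψ′ dx = [Ψ²/2] between the walls = 0.
Normalization: ∫|Ψ|² dx = 17.247.
⟨p⟩ = 0.0000 and ⟨p²⟩ = 5.9130.
(Δp)² = 5.9130 − (0.0000)² = 5.9130.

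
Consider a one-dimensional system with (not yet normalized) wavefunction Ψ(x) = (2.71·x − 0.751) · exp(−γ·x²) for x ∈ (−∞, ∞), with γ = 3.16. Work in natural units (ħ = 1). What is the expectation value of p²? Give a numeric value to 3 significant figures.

p² Ψ = −ħ² d²Ψ/dx²; ⟨p²⟩ = −ħ² ∫ Ψ*·Ψ'' dx / ∫|Ψ|² dx.
Expand each integrand as polynomial × e^(−2γx²) and use ∫x^(2j)·e^(−2γx²) dx = (2j−1)!!/(4γ)^j · √(π/(2γ)), odd powers → 0; here √(π/(2γ)) = 0.70504. Differentiate with the product rule, d/dx e^(−γx²) = −2γx·e^(−γx²).
State is unnormalized: ∫|Ψ|² dx = 0.80729, and ∫Ψ*·(−ħ² Ψ'') dx = 5.1400, so ⟨p²⟩ = 5.1400 / 0.80729.
⟨p²⟩ = 6.3670.

6.37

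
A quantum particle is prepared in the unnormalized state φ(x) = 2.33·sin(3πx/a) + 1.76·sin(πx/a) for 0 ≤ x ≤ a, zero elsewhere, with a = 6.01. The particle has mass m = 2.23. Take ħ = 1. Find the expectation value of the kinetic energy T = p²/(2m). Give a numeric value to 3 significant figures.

T = −(ħ²/2m) d²/dx², so ⟨T⟩ = −(ħ²/2m) ∫ φ*·φ'' dx / ∫|φ|² dx; with m = 2.23.
d²/dx² sin(jπx/a) = −(jπ/a)²·sin(jπx/a); on 0 ≤ x ≤ a, ∫sin²(jπx/a) dx = a/2 and ∫sin(jπx/a)·sin(lπx/a) dx = 0 for j ≠ l, so only diagonal terms survive in ∫|φ|² and ∫φ·φ″; ∫φ·φ′ dx = [φ²/2] between the walls = 0.
State is unnormalized: ∫|φ|² dx = 25.622, and ∫φ*·(−ħ²/2m · φ'') dx = 9.5656, so ⟨T⟩ = 9.5656 / 25.622.
⟨T⟩ = 0.37333.

0.373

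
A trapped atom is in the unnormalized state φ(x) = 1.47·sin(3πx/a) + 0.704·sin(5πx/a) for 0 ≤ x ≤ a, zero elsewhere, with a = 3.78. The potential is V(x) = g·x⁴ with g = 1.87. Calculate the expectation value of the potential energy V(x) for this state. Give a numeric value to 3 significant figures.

96.3

⟨V⟩ = ∫ V(x)·|φ|² dx / ∫|φ|² dx.
On 0 ≤ x ≤ a (j ≠ l): ∫sin²(jπx/a) dx = a/2, ∫sin(jπx/a)·sin(lπx/a) dx = 0; diagonal moments ∫x·sin²(jπx/a) dx = a²/4, ∫x²·sin²(jπx/a) dx = a³·(1/6 − 1/(4j²π²)); cross terms ∫x·sin(jπx/a)·sin(lπx/a) dx = 0 for j + l even and −4jla²/(π²(j² − l²)²) for j + l odd, ∫x²·sin(jπx/a)·sin(lπx/a) dx = (−1)^(j+l)·4jla³/(π²(j² − l²)²); higher powers the same way via product-to-sum and parts.
State is unnormalized: ∫|φ|² dx = 5.0208, and ∫φ*·V(x)·φ dx = 483.62, so ⟨V⟩ = 483.62 / 5.0208.
⟨V⟩ = 96.323.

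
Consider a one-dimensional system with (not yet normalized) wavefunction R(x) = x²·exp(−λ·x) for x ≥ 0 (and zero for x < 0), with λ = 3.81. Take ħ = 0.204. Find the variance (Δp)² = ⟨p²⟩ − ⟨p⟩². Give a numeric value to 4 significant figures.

0.2014

Compute ⟨p⟩ and ⟨p²⟩ separately; (Δp)² = ⟨p²⟩ − ⟨p⟩².
Differentiate x²·exp(−λ·x) with the product rule; every integrand then reduces to terms xʲ·e^(−2λx) on [0, ∞), with ∫₀^∞ xʲ·e^(−2λx) dx = j!/(2λ)^(j+1).
Normalization: ∫|R|² dx = 0.00093419.
⟨p⟩ = 0.0000 and ⟨p²⟩ = 0.20137.
(Δp)² = 0.20137 − (0.0000)² = 0.20137.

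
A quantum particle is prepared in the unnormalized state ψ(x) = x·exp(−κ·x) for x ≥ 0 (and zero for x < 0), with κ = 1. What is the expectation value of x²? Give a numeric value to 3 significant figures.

⟨x²⟩ = ∫ x²·|ψ|² dx / ∫|ψ|² dx (integrals over the domain).
Every integrand reduces to terms xʲ·e^(−2κx) on [0, ∞); use ∫₀^∞ xʲ·e^(−2κx) dx = j!/(2κ)^(j+1).
State is unnormalized: ∫|ψ|² dx = 0.25000, and ∫ψ*·x²·ψ dx = 0.75000, so ⟨x²⟩ = 0.75000 / 0.25000.
⟨x²⟩ = 3.0000.

3.00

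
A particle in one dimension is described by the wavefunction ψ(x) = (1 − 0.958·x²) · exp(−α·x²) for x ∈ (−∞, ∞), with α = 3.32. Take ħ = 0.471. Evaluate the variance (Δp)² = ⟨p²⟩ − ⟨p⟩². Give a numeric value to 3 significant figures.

0.998

Compute ⟨p⟩ and ⟨p²⟩ separately; (Δp)² = ⟨p²⟩ − ⟨p⟩².
Expand each integrand as polynomial × e^(−2αx²) and use ∫x^(2j)·e^(−2αx²) dx = (2j−1)!!/(4α)^j · √(π/(2α)), odd powers → 0; here √(π/(2α)) = 0.68785. Differentiate with the product rule, d/dx e^(−αx²) = −2αx·e^(−αx²).
Normalization: ∫|ψ|² dx = 0.59934.
⟨p⟩ = 0.0000 and ⟨p²⟩ = 0.99801.
(Δp)² = 0.99801 − (0.0000)² = 0.99801.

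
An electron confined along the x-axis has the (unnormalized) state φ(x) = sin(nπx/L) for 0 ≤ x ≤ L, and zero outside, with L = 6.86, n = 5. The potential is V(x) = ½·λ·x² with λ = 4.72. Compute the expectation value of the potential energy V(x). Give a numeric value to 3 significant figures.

36.8

⟨V⟩ = ∫ V(x)·|φ|² dx / ∫|φ|² dx.
With sin²θ = (1 − cos2θ)/2 on 0 ≤ x ≤ L: ∫sin²(nπx/L) dx = L/2, ∫x·sin²(nπx/L) dx = L²/4, ∫x²·sin²(nπx/L) dx = L³·(1/6 − 1/(4n²π²)); higher powers xᵏ the same way, integrating xᵏ·cos(2nπx/L) by parts.
State is unnormalized: ∫|φ|² dx = 3.4300, and ∫φ*·V(x)·φ dx = 126.21, so ⟨V⟩ = 126.21 / 3.4300.
⟨V⟩ = 36.795.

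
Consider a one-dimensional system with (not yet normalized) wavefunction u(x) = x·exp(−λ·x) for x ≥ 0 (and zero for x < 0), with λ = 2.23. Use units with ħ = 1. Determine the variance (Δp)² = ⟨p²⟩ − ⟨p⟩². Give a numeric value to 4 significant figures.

Compute ⟨p⟩ and ⟨p²⟩ separately; (Δp)² = ⟨p²⟩ − ⟨p⟩².
Differentiate x·exp(−λ·x) with the product rule; every integrand then reduces to terms xʲ·e^(−2λx) on [0, ∞), with ∫₀^∞ xʲ·e^(−2λx) dx = j!/(2λ)^(j+1).
Normalization: ∫|u|² dx = 0.022544.
⟨p⟩ = 0.0000 and ⟨p²⟩ = 4.9729.
(Δp)² = 4.9729 − (0.0000)² = 4.9729.

4.973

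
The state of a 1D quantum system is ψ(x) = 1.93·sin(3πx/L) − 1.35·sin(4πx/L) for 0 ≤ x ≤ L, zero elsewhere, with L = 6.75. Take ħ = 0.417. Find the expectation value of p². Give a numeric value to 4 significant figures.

p² ψ = −ħ² d²ψ/dx²; ⟨p²⟩ = −ħ² ∫ ψ*·ψ'' dx / ∫|ψ|² dx.
d²/dx² sin(jπx/L) = −(jπ/L)²·sin(jπx/L); on 0 ≤ x ≤ L, ∫sin²(jπx/L) dx = L/2 and ∫sin(jπx/L)·sin(lπx/L) dx = 0 for j ≠ l, so only diagonal terms survive in ∫|ψ|² and ∫ψ·ψ″; ∫ψ·ψ′ dx = [ψ²/2] between the walls = 0.
State is unnormalized: ∫|ψ|² dx = 18.722, and ∫ψ*·(−ħ² ψ'') dx = 7.9688, so ⟨p²⟩ = 7.9688 / 18.722.
⟨p²⟩ = 0.42563.

0.4256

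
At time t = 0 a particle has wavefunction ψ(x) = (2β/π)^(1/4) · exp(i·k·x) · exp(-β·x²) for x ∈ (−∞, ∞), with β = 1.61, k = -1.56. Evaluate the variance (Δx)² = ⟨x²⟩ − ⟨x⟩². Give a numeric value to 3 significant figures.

Compute ⟨x⟩ and ⟨x²⟩ separately, then (Δx)² = ⟨x²⟩ − ⟨x⟩².
Gaussian moments: ∫x^(2j)·e^(−2βx²) dx = (2j−1)!!/(4β)^j · √(π/(2β)), odd powers integrate to 0; here √(π/(2β)) = 0.98775.
⟨x⟩ = 0.0000 and ⟨x²⟩ = 0.15528.
(Δx)² = 0.15528 − (0.0000)² = 0.15528.

0.155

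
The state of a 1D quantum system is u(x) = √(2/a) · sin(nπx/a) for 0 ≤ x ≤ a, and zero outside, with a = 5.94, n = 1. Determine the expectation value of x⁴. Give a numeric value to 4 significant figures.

142.0

⟨x⁴⟩ = ∫ x⁴·|u|² dx (integrals over the domain).
With sin²θ = (1 − cos2θ)/2 on 0 ≤ x ≤ a: ∫sin²(nπx/a) dx = a/2, ∫x·sin²(nπx/a) dx = a²/4, ∫x²·sin²(nπx/a) dx = a³·(1/6 − 1/(4n²π²)); higher powers xᵏ the same way, integrating xᵏ·cos(2nπx/a) by parts.
⟨x⁴⟩ = 142.02.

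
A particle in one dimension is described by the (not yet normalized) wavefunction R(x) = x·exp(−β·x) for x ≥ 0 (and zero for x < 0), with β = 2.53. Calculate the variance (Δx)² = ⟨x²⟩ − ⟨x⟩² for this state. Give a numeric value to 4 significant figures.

0.1172

Compute ⟨x⟩ and ⟨x²⟩ separately, then (Δx)² = ⟨x²⟩ − ⟨x⟩².
Every integrand reduces to terms xʲ·e^(−2βx) on [0, ∞); use ∫₀^∞ xʲ·e^(−2βx) dx = j!/(2β)^(j+1).
Normalization: ∫|R|² dx = 0.015438.
⟨x⟩ = 0.59289 and ⟨x²⟩ = 0.46868.
(Δx)² = 0.46868 − (0.59289)² = 0.11717.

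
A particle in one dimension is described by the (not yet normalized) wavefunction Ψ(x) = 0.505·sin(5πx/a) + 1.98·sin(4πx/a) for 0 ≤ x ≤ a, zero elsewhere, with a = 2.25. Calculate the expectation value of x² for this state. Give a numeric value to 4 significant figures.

⟨x²⟩ = ∫ x²·|Ψ|² dx / ∫|Ψ|² dx (integrals over the domain).
On 0 ≤ x ≤ a (j ≠ l): ∫sin²(jπx/a) dx = a/2, ∫sin(jπx/a)·sin(lπx/a) dx = 0; diagonal moments ∫x·sin²(jπx/a) dx = a²/4, ∫x²·sin²(jπx/a) dx = a³·(1/6 − 1/(4j²π²)); cross terms ∫x·sin(jπx/a)·sin(lπx/a) dx = 0 for j + l even and −4jla²/(π²(j² − l²)²) for j + l odd, ∫x²·sin(jπx/a)·sin(lπx/a) dx = (−1)^(j+l)·4jla³/(π²(j² − l²)²); higher powers the same way via product-to-sum and parts.
State is unnormalized: ∫|Ψ|² dx = 4.6974, and ∫Ψ*·x²·Ψ dx = 5.5736, so ⟨x²⟩ = 5.5736 / 4.6974.
⟨x²⟩ = 1.1866.

1.187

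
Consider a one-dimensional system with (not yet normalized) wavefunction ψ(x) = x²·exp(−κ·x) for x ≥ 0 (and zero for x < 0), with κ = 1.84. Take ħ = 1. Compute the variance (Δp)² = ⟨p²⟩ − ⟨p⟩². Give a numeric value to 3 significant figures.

Compute ⟨p⟩ and ⟨p²⟩ separately; (Δp)² = ⟨p²⟩ − ⟨p⟩².
Differentiate x²·exp(−κ·x) with the product rule; every integrand then reduces to terms xʲ·e^(−2κx) on [0, ∞), with ∫₀^∞ xʲ·e^(−2κx) dx = j!/(2κ)^(j+1).
Normalization: ∫|ψ|² dx = 0.035561.
⟨p⟩ = 0.0000 and ⟨p²⟩ = 1.1285.
(Δp)² = 1.1285 − (0.0000)² = 1.1285.

1.13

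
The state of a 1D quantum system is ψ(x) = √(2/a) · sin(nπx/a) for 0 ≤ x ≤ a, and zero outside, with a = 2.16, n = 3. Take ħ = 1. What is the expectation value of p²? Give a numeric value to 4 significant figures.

19.04

p² ψ = −ħ² d²ψ/dx²; ⟨p²⟩ = −ħ² ∫ ψ*·ψ'' dx.
d/dx sin(nπx/a) = (nπ/a)·cos(nπx/a) and d²/dx² sin(nπx/a) = −(nπ/a)²·sin(nπx/a); on 0 ≤ x ≤ a, ∫sin²(nπx/a) dx = a/2 and ∫sin(nπx/a)·cos(nπx/a) dx = 0.
⟨p²⟩ = 19.039.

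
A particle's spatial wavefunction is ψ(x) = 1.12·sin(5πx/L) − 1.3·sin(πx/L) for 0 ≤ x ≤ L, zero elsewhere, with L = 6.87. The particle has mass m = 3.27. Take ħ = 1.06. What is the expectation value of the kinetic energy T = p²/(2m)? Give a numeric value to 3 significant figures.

T = −(ħ²/2m) d²/dx², so ⟨T⟩ = −(ħ²/2m) ∫ ψ*·ψ'' dx / ∫|ψ|² dx; with m = 3.27.
d²/dx² sin(jπx/L) = −(jπ/L)²·sin(jπx/L); on 0 ≤ x ≤ L, ∫sin²(jπx/L) dx = L/2 and ∫sin(jπx/L)·sin(lπx/L) dx = 0 for j ≠ l, so only diagonal terms survive in ∫|ψ|² and ∫ψ·ψ″; ∫ψ·ψ′ dx = [ψ²/2] between the walls = 0.
State is unnormalized: ∫|ψ|² dx = 10.114, and ∫ψ*·(−ħ²/2m · ψ'') dx = 4.0787, so ⟨T⟩ = 4.0787 / 10.114.
⟨T⟩ = 0.40327.

0.403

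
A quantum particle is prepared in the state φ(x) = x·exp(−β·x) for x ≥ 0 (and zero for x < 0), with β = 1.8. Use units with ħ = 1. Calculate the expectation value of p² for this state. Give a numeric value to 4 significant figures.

p² φ = −ħ² d²φ/dx²; ⟨p²⟩ = −ħ² ∫ φ*·φ'' dx / ∫|φ|² dx.
Differentiate x·exp(−β·x) with the product rule; every integrand then reduces to terms xʲ·e^(−2βx) on [0, ∞), with ∫₀^∞ xʲ·e^(−2βx) dx = j!/(2β)^(j+1).
State is unnormalized: ∫|φ|² dx = 0.042867, and ∫φ*·(−ħ² φ'') dx = 0.13889, so ⟨p²⟩ = 0.13889 / 0.042867.
⟨p²⟩ = 3.2400.

3.240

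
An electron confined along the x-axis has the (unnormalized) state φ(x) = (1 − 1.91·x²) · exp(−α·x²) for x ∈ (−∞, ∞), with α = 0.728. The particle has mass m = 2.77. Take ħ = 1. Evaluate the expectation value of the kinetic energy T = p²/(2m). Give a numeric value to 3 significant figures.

0.715

T = −(ħ²/2m) d²/dx², so ⟨T⟩ = −(ħ²/2m) ∫ φ*·φ'' dx / ∫|φ|² dx; with m = 2.77.
Expand each integrand as polynomial × e^(−2αx²) and use ∫x^(2j)·e^(−2αx²) dx = (2j−1)!!/(4α)^j · √(π/(2α)), odd powers → 0; here √(π/(2α)) = 1.4689. Differentiate with the product rule, d/dx e^(−αx²) = −2αx·e^(−αx²).
State is unnormalized: ∫|φ|² dx = 1.4378, and ∫φ*·(−ħ²/2m · φ'') dx = 1.0275, so ⟨T⟩ = 1.0275 / 1.4378.
⟨T⟩ = 0.71466.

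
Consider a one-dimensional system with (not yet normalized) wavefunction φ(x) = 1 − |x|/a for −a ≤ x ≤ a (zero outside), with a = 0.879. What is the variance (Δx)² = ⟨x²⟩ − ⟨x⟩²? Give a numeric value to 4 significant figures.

Compute ⟨x⟩ and ⟨x²⟩ separately, then (Δx)² = ⟨x²⟩ − ⟨x⟩².
φ is even, so ∫ over [−a, a] = 2∫₀ᵃ with φ = 1 − x/a there: ∫₀ᵃ (1 − x/a)² dx = a/3, ∫₀ᵃ x²(1 − x/a)² dx = a³/30, ∫₀ᵃ x⁴(1 − x/a)² dx = a⁵/105.
Normalization: ∫|φ|² dx = 0.58600.
⟨x⟩ = 0.0000 and ⟨x²⟩ = 0.077264.
(Δx)² = 0.077264 − (0.0000)² = 0.077264.

0.07726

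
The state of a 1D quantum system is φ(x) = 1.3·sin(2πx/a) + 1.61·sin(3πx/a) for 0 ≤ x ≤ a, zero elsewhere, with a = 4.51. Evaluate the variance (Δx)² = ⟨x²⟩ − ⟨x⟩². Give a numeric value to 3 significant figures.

0.788

Compute ⟨x⟩ and ⟨x²⟩ separately, then (Δx)² = ⟨x²⟩ − ⟨x⟩².
On 0 ≤ x ≤ a (j ≠ l): ∫sin²(jπx/a) dx = a/2, ∫sin(jπx/a)·sin(lπx/a) dx = 0; diagonal moments ∫x·sin²(jπx/a) dx = a²/4, ∫x²·sin²(jπx/a) dx = a³·(1/6 − 1/(4j²π²)); cross terms ∫x·sin(jπx/a)·sin(lπx/a) dx = 0 for j + l even and −4jla²/(π²(j² − l²)²) for j + l odd, ∫x²·sin(jπx/a)·sin(lπx/a) dx = (−1)^(j+l)·4jla³/(π²(j² − l²)²); higher powers the same way via product-to-sum and parts.
Normalization: ∫|φ|² dx = 9.6561.
⟨x⟩ = 1.3973 and ⟨x²⟩ = 2.7410.
(Δx)² = 2.7410 − (1.3973)² = 0.78843.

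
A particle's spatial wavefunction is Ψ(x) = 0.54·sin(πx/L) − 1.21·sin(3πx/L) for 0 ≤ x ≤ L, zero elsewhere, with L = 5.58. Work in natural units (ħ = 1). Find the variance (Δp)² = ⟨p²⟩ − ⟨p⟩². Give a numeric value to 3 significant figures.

Compute ⟨p⟩ and ⟨p²⟩ separately; (Δp)² = ⟨p²⟩ − ⟨p⟩².
d²/dx² sin(jπx/L) = −(jπ/L)²·sin(jπx/L); on 0 ≤ x ≤ L, ∫sin²(jπx/L) dx = L/2 and ∫sin(jπx/L)·sin(lπx/L) dx = 0 for j ≠ l, so only diagonal terms survive in ∫|Ψ|² and ∫Ψ·Ψ″; ∫Ψ·Ψ′ dx = [Ψ²/2] between the walls = 0.
Normalization: ∫|Ψ|² dx = 4.8984.
⟨p⟩ = 0.0000 and ⟨p²⟩ = 2.4316.
(Δp)² = 2.4316 − (0.0000)² = 2.4316.

2.43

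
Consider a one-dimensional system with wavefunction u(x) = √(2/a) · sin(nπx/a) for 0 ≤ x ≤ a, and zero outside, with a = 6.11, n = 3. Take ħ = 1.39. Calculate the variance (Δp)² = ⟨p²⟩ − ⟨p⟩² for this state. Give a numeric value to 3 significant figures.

4.60

Compute ⟨p⟩ and ⟨p²⟩ separately; (Δp)² = ⟨p²⟩ − ⟨p⟩².
d/dx sin(nπx/a) = (nπ/a)·cos(nπx/a) and d²/dx² sin(nπx/a) = −(nπ/a)²·sin(nπx/a); on 0 ≤ x ≤ a, ∫sin²(nπx/a) dx = a/2 and ∫sin(nπx/a)·cos(nπx/a) dx = 0.
⟨p⟩ = 0.0000 and ⟨p²⟩ = 4.5972.
(Δp)² = 4.5972 − (0.0000)² = 4.5972.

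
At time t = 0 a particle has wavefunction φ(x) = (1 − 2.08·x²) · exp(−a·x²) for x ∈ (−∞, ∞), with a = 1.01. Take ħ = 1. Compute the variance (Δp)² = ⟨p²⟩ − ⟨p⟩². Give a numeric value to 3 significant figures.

Compute ⟨p⟩ and ⟨p²⟩ separately; (Δp)² = ⟨p²⟩ − ⟨p⟩².
Expand each integrand as polynomial × e^(−2ax²) and use ∫x^(2j)·e^(−2ax²) dx = (2j−1)!!/(4a)^j · √(π/(2a)), odd powers → 0; here √(π/(2a)) = 1.2471. Differentiate with the product rule, d/dx e^(−ax²) = −2ax·e^(−ax²).
Normalization: ∫|φ|² dx = 0.95467.
⟨p⟩ = 0.0000 and ⟨p²⟩ = 5.1261.
(Δp)² = 5.1261 − (0.0000)² = 5.1261.

5.13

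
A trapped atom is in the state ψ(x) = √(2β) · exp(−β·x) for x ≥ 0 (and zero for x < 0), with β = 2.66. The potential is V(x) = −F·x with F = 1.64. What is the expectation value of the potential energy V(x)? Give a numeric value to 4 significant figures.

⟨V⟩ = ∫ V(x)·|ψ|² dx.
Every integrand reduces to terms xʲ·e^(−2βx) on [0, ∞); use ∫₀^∞ xʲ·e^(−2βx) dx = j!/(2β)^(j+1).
⟨V⟩ = -0.30827.

-0.3083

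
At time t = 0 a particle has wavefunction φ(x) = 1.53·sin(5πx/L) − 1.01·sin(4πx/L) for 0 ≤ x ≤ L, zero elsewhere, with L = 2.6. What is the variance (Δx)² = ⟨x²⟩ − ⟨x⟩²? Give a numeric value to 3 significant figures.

0.318

Compute ⟨x⟩ and ⟨x²⟩ separately, then (Δx)² = ⟨x²⟩ − ⟨x⟩².
On 0 ≤ x ≤ L (j ≠ l): ∫sin²(jπx/L) dx = L/2, ∫sin(jπx/L)·sin(lπx/L) dx = 0; diagonal moments ∫x·sin²(jπx/L) dx = L²/4, ∫x²·sin²(jπx/L) dx = L³·(1/6 − 1/(4j²π²)); cross terms ∫x·sin(jπx/L)·sin(lπx/L) dx = 0 for j + l even and −4jlL²/(π²(j² − l²)²) for j + l odd, ∫x²·sin(jπx/L)·sin(lπx/L) dx = (−1)^(j+l)·4jlL³/(π²(j² − l²)²); higher powers the same way via product-to-sum and parts.
Normalization: ∫|φ|² dx = 4.3693.
⟨x⟩ = 1.7785 and ⟨x²⟩ = 3.4814.
(Δx)² = 3.4814 − (1.7785)² = 0.31833.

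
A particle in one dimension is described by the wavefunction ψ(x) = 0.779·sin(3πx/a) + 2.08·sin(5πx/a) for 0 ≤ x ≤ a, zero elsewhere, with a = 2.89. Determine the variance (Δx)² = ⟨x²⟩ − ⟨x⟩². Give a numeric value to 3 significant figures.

Compute ⟨x⟩ and ⟨x²⟩ separately, then (Δx)² = ⟨x²⟩ − ⟨x⟩².
On 0 ≤ x ≤ a (j ≠ l): ∫sin²(jπx/a) dx = a/2, ∫sin(jπx/a)·sin(lπx/a) dx = 0; diagonal moments ∫x·sin²(jπx/a) dx = a²/4, ∫x²·sin²(jπx/a) dx = a³·(1/6 − 1/(4j²π²)); cross terms ∫x·sin(jπx/a)·sin(lπx/a) dx = 0 for j + l even and −4jla²/(π²(j² − l²)²) for j + l odd, ∫x²·sin(jπx/a)·sin(lπx/a) dx = (−1)^(j+l)·4jla³/(π²(j² − l²)²); higher powers the same way via product-to-sum and parts.
Normalization: ∫|ψ|² dx = 7.1285.
⟨x⟩ = 1.4450 and ⟨x²⟩ = 3.0240.
(Δx)² = 3.0240 − (1.4450)² = 0.93596.

0.936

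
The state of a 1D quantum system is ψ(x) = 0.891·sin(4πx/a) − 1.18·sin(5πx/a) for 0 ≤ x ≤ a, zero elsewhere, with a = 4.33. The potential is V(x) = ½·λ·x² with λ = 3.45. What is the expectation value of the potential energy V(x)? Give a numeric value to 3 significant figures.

⟨V⟩ = ∫ V(x)·|ψ|² dx / ∫|ψ|² dx.
On 0 ≤ x ≤ a (j ≠ l): ∫sin²(jπx/a) dx = a/2, ∫sin(jπx/a)·sin(lπx/a) dx = 0; diagonal moments ∫x·sin²(jπx/a) dx = a²/4, ∫x²·sin²(jπx/a) dx = a³·(1/6 − 1/(4j²π²)); cross terms ∫x·sin(jπx/a)·sin(lπx/a) dx = 0 for j + l even and −4jla²/(π²(j² − l²)²) for j + l odd, ∫x²·sin(jπx/a)·sin(lπx/a) dx = (−1)^(j+l)·4jla³/(π²(j² − l²)²); higher powers the same way via product-to-sum and parts.
State is unnormalized: ∫|ψ|² dx = 4.7333, and ∫ψ*·V(x)·ψ dx = 80.122, so ⟨V⟩ = 80.122 / 4.7333.
⟨V⟩ = 16.927.

16.9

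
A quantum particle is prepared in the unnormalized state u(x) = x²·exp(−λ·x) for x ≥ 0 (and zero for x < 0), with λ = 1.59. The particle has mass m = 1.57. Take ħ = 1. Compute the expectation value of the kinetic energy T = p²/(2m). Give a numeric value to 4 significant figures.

0.2684

T = −(ħ²/2m) d²/dx², so ⟨T⟩ = −(ħ²/2m) ∫ u*·u'' dx / ∫|u|² dx; with m = 1.57.
Differentiate x²·exp(−λ·x) with the product rule; every integrand then reduces to terms xʲ·e^(−2λx) on [0, ∞), with ∫₀^∞ xʲ·e^(−2λx) dx = j!/(2λ)^(j+1).
State is unnormalized: ∫|u|² dx = 0.073803, and ∫u*·(−ħ²/2m · u'') dx = 0.019807, so ⟨T⟩ = 0.019807 / 0.073803.
⟨T⟩ = 0.26838.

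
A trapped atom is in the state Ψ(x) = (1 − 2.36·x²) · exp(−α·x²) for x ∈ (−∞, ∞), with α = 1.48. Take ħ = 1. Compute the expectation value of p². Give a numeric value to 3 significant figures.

p² Ψ = −ħ² d²Ψ/dx²; ⟨p²⟩ = −ħ² ∫ Ψ*·Ψ'' dx / ∫|Ψ|² dx.
Expand each integrand as polynomial × e^(−2αx²) and use ∫x^(2j)·e^(−2αx²) dx = (2j−1)!!/(4α)^j · √(π/(2α)), odd powers → 0; here √(π/(2α)) = 1.0302. Differentiate with the product rule, d/dx e^(−αx²) = −2αx·e^(−αx²).
State is unnormalized: ∫|Ψ|² dx = 0.70000, and ∫Ψ*·(−ħ² Ψ'') dx = 4.4365, so ⟨p²⟩ = 4.4365 / 0.70000.
⟨p²⟩ = 6.3380.

6.34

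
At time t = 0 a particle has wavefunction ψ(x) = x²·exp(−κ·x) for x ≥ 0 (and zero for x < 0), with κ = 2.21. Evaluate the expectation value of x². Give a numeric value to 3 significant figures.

1.54

⟨x²⟩ = ∫ x²·|ψ|² dx / ∫|ψ|² dx (integrals over the domain).
Every integrand reduces to terms xʲ·e^(−2κx) on [0, ∞); use ∫₀^∞ xʲ·e^(−2κx) dx = j!/(2κ)^(j+1).
State is unnormalized: ∫|ψ|² dx = 0.014227, and ∫ψ*·x²·ψ dx = 0.021846, so ⟨x²⟩ = 0.021846 / 0.014227.
⟨x²⟩ = 1.5356.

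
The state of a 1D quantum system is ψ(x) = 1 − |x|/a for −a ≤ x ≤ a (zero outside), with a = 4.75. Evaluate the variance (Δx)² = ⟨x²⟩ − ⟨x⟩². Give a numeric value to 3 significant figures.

2.26

Compute ⟨x⟩ and ⟨x²⟩ separately, then (Δx)² = ⟨x²⟩ − ⟨x⟩².
ψ is even, so ∫ over [−a, a] = 2∫₀ᵃ with ψ = 1 − x/a there: ∫₀ᵃ (1 − x/a)² dx = a/3, ∫₀ᵃ x²(1 − x/a)² dx = a³/30, ∫₀ᵃ x⁴(1 − x/a)² dx = a⁵/105.
Normalization: ∫|ψ|² dx = 3.1667.
⟨x⟩ = 0.0000 and ⟨x²⟩ = 2.2563.
(Δx)² = 2.2563 − (0.0000)² = 2.2563.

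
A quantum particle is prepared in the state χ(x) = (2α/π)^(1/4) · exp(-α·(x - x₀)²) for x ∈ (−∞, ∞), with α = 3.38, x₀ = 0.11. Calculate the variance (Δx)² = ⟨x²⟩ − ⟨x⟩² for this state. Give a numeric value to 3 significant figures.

Compute ⟨x⟩ and ⟨x²⟩ separately, then (Δx)² = ⟨x²⟩ − ⟨x⟩².
Gaussian moments (u = x − x₀): ∫u^(2j)·e^(−2αu²) du = (2j−1)!!/(4α)^j · √(π/(2α)), odd powers integrate to 0; here √(π/(2α)) = 0.68171.
⟨x⟩ = 0.11000 and ⟨x²⟩ = 0.086064.
(Δx)² = 0.086064 − (0.11000)² = 0.073964.

0.0740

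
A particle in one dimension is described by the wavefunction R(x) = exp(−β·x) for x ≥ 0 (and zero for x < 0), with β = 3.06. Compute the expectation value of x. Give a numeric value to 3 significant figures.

⟨x⟩ = ∫ x·|R|² dx / ∫|R|² dx (integrals over the domain).
Every integrand reduces to terms xʲ·e^(−2βx) on [0, ∞); use ∫₀^∞ xʲ·e^(−2βx) dx = j!/(2β)^(j+1).
State is unnormalized: ∫|R|² dx = 0.16340, and ∫R*·x·R dx = 0.026699, so ⟨x⟩ = 0.026699 / 0.16340.
⟨x⟩ = 0.16340.

0.163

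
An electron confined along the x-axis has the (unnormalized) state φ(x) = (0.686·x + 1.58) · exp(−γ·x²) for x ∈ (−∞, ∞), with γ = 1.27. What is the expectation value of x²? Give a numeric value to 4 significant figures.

0.2109

⟨x²⟩ = ∫ x²·|φ|² dx / ∫|φ|² dx (integrals over the domain).
Expand each integrand as polynomial × e^(−2γx²) and use ∫x^(2j)·e^(−2γx²) dx = (2j−1)!!/(4γ)^j · √(π/(2γ)), odd powers → 0; here √(π/(2γ)) = 1.1121.
State is unnormalized: ∫|φ|² dx = 2.8794, and ∫φ*·x²·φ dx = 0.60736, so ⟨x²⟩ = 0.60736 / 2.8794.
⟨x²⟩ = 0.21094.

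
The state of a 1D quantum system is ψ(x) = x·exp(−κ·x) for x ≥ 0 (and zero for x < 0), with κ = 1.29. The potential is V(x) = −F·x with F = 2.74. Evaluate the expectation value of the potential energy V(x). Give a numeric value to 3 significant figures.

-3.19

⟨V⟩ = ∫ V(x)·|ψ|² dx / ∫|ψ|² dx.
Every integrand reduces to terms xʲ·e^(−2κx) on [0, ∞); use ∫₀^∞ xʲ·e^(−2κx) dx = j!/(2κ)^(j+1).
State is unnormalized: ∫|ψ|² dx = 0.11646, and ∫ψ*·V(x)·ψ dx = -0.37104, so ⟨V⟩ = -0.37104 / 0.11646.
⟨V⟩ = -3.1860.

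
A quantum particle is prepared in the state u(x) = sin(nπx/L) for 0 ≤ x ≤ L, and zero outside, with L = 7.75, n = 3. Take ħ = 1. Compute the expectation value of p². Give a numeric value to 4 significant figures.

p² u = −ħ² d²u/dx²; ⟨p²⟩ = −ħ² ∫ u*·u'' dx / ∫|u|² dx.
d/dx sin(nπx/L) = (nπ/L)·cos(nπx/L) and d²/dx² sin(nπx/L) = −(nπ/L)²·sin(nπx/L); on 0 ≤ x ≤ L, ∫sin²(nπx/L) dx = L/2 and ∫sin(nπx/L)·cos(nπx/L) dx = 0.
State is unnormalized: ∫|u|² dx = 3.8750, and ∫u*·(−ħ² u'') dx = 5.7307, so ⟨p²⟩ = 5.7307 / 3.8750.
⟨p²⟩ = 1.4789.

1.479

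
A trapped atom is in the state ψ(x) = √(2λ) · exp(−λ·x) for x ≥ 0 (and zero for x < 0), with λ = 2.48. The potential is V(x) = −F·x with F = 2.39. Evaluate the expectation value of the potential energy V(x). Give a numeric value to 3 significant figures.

-0.482

⟨V⟩ = ∫ V(x)·|ψ|² dx.
Every integrand reduces to terms xʲ·e^(−2λx) on [0, ∞); use ∫₀^∞ xʲ·e^(−2λx) dx = j!/(2λ)^(j+1).
⟨V⟩ = -0.48185.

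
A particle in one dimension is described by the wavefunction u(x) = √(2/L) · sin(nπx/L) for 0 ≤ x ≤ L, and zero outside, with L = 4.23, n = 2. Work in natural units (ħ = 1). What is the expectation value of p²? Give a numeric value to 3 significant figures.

p² u = −ħ² d²u/dx²; ⟨p²⟩ = −ħ² ∫ u*·u'' dx.
d/dx sin(nπx/L) = (nπ/L)·cos(nπx/L) and d²/dx² sin(nπx/L) = −(nπ/L)²·sin(nπx/L); on 0 ≤ x ≤ L, ∫sin²(nπx/L) dx = L/2 and ∫sin(nπx/L)·cos(nπx/L) dx = 0.
⟨p²⟩ = 2.2064.

2.21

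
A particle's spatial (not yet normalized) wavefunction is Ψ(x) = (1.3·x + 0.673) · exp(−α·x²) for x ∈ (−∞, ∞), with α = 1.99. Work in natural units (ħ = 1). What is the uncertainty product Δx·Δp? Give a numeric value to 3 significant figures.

Δx = √(⟨x²⟩−⟨x⟩²), Δp = √(⟨p²⟩−⟨p⟩²).
Expand each integrand as polynomial × e^(−2αx²) and use ∫x^(2j)·e^(−2αx²) dx = (2j−1)!!/(4α)^j · √(π/(2α)), odd powers → 0; here √(π/(2α)) = 0.88845. Differentiate with the product rule, d/dx e^(−αx²) = −2αx·e^(−αx²).
Normalization: ∫|Ψ|² dx = 0.59103.
⟨x⟩ = 0.33044, ⟨x²⟩ = 0.20582 ⇒ Δx = 0.31084.
⟨p⟩ = 0.0000, ⟨p²⟩ = 3.2602 ⇒ Δp = 1.8056.
Δx·Δp = 0.56126.

0.561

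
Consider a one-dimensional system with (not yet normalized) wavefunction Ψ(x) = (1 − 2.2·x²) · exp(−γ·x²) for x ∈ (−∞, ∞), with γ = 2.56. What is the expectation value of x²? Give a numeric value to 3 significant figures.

⟨x²⟩ = ∫ x²·|Ψ|² dx / ∫|Ψ|² dx (integrals over the domain).
Expand each integrand as polynomial × e^(−2γx²) and use ∫x^(2j)·e^(−2γx²) dx = (2j−1)!!/(4γ)^j · √(π/(2γ)), odd powers → 0; here √(π/(2γ)) = 0.78332.
State is unnormalized: ∫|Ψ|² dx = 0.55521, and ∫Ψ*·x²·Ψ dx = 0.030851, so ⟨x²⟩ = 0.030851 / 0.55521.
⟨x²⟩ = 0.055567.

0.0556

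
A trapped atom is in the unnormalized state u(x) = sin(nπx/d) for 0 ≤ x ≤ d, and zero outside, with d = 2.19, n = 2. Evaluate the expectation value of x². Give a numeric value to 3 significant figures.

1.54

⟨x²⟩ = ∫ x²·|u|² dx / ∫|u|² dx (integrals over the domain).
With sin²θ = (1 − cos2θ)/2 on 0 ≤ x ≤ d: ∫sin²(nπx/d) dx = d/2, ∫x·sin²(nπx/d) dx = d²/4, ∫x²·sin²(nπx/d) dx = d³·(1/6 − 1/(4n²π²)); higher powers xᵏ the same way, integrating xᵏ·cos(2nπx/d) by parts.
State is unnormalized: ∫|u|² dx = 1.0950, and ∫u*·x²·u dx = 1.6841, so ⟨x²⟩ = 1.6841 / 1.0950.
⟨x²⟩ = 1.5380.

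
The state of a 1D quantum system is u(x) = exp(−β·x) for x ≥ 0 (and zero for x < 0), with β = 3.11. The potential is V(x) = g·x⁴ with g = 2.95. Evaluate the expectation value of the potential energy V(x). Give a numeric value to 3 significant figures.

⟨V⟩ = ∫ V(x)·|u|² dx / ∫|u|² dx.
Every integrand reduces to terms xʲ·e^(−2βx) on [0, ∞); use ∫₀^∞ xʲ·e^(−2βx) dx = j!/(2β)^(j+1).
State is unnormalized: ∫|u|² dx = 0.16077, and ∫u*·V(x)·u dx = 0.0076047, so ⟨V⟩ = 0.0076047 / 0.16077.
⟨V⟩ = 0.047301.

0.0473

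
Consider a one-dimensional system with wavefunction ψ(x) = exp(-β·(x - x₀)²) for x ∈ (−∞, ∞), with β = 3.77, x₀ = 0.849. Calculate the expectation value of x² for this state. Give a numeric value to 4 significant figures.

⟨x²⟩ = ∫ x²·|ψ|² dx / ∫|ψ|² dx (integrals over the domain).
Gaussian moments (u = x − x₀): ∫u^(2j)·e^(−2βu²) du = (2j−1)!!/(4β)^j · √(π/(2β)), odd powers integrate to 0; here √(π/(2β)) = 0.64549.
State is unnormalized: ∫|ψ|² dx = 0.64549, and ∫ψ*·x²·ψ dx = 0.50807, so ⟨x²⟩ = 0.50807 / 0.64549.
⟨x²⟩ = 0.78711.

0.7871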